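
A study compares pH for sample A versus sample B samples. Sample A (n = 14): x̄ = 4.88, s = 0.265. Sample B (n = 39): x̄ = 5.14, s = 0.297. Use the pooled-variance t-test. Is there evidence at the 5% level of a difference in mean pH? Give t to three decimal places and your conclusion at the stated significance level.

Let group 1 = sample A, group 2 = sample B. H0: μ_1 = μ_2; H1: μ_1 ≠ μ_2 (two-sample pooled-variance t-test, two-sided).
s_p² = [(14−1)·0.265² + (39−1)·0.297²]/(14+39−2) = 0.0836248
t = (4.88 − 5.14)/√[0.0836248·(1/14 + 1/39)] = -2.886
df = n₁ + n₂ − 2 = 51
Two-sided p-value ≈ 0.006
Since p ≈ 0.006 < α = 0.05, reject H0; the data support H1.

t = -2.886; reject H0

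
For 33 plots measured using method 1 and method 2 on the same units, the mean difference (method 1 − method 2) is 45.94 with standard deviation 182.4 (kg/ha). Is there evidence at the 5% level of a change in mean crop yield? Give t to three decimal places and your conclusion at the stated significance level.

H0: μ_d = 0; H1: μ_d ≠ 0 (paired t-test on the differences, two-sided).
t = d̄/(s_d/√n) = 45.94/(182.4/√33) = 1.447
df = n − 1 = 32
Two-sided p-value ≈ 0.1577
Since p ≈ 0.1577 > α = 0.05, fail to reject H0; the data do not provide sufficient evidence against H0.

t = 1.447; fail to reject H0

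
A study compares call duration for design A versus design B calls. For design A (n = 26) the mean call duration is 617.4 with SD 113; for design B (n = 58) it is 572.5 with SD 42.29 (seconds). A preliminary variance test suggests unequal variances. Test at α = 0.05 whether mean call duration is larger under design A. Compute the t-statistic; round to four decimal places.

Let group 1 = design A, group 2 = design B. H0: μ_1 = μ_2; H1: μ_1 > μ_2 (Welch's two-sample t-test, right-tailed).
t = (x̄_1 − x̄_2)/√(s_1²/n_1 + s_2²/n_2) = (617.4 − 572.5)/√(113²/26 + 42.29²/58) = 1.9653
Welch–Satterthwaite df ≈ 28.19
p-value = P(T ≥ 1.9653) ≈ 0.0297
Since p ≈ 0.0297 < α = 0.05, reject H0; the data support H1.

1.9653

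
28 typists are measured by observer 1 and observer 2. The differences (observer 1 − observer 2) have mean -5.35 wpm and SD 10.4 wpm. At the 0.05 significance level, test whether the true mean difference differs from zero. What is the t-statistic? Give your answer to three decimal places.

H0: μ_d = 0; H1: μ_d ≠ 0 (paired t-test on the differences, two-sided).
t = d̄/(s_d/√n) = -5.35/(10.4/√28) = -2.722
df = n − 1 = 27
Two-sided p-value ≈ 0.011
Since p ≈ 0.011 < α = 0.05, reject H0; the evidence is statistically significant.

-2.722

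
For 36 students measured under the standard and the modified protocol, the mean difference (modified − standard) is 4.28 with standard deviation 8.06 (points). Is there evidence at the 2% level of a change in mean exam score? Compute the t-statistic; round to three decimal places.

3.186

H0: μ_d = 0; H1: μ_d ≠ 0 (paired t-test on the differences, two-sided).
t = d̄/(s_d/√n) = 4.28/(8.06/√36) = 3.186
df = n − 1 = 35
Two-sided p-value ≈ 0.0030
Since p ≈ 0.0030 < α = 0.02, reject H0; the data support H1.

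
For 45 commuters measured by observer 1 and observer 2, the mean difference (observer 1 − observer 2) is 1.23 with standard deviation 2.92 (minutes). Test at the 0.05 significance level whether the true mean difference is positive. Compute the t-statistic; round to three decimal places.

2.826

H0: μ_d = 0; H1: μ_d > 0 (paired t-test on the differences, right-tailed).
t = d̄/(s_d/√n) = 1.23/(2.92/√45) = 2.826
df = n − 1 = 44
p-value = P(T ≥ 2.826) ≈ 0.0035
Since p ≈ 0.0035 < α = 0.05, reject H0; the data support H1.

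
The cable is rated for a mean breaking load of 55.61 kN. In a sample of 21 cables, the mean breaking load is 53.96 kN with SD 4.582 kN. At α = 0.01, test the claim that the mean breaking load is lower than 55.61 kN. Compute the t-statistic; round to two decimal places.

H0: μ = 55.61; H1: μ < 55.61 (one-sample t-test, left-tailed).
t = (x̄ − μ₀)/(s/√n) = (53.96 − 55.61)/(4.582/√21) = -1.65
df = n − 1 = 20
p-value = P(T ≤ -1.65) ≈ 0.0573
Since p ≈ 0.0573 > α = 0.01, fail to reject H0; the data do not provide sufficient evidence against H0.

-1.65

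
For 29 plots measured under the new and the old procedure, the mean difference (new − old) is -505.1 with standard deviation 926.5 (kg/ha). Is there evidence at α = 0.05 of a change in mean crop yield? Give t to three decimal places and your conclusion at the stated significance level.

H0: μ_d = 0; H1: μ_d ≠ 0 (paired t-test on the differences, two-sided).
t = d̄/(s_d/√n) = -505.1/(926.5/√29) = -2.936
df = n − 1 = 28
Two-sided p-value ≈ 0.007
Since p ≈ 0.007 < α = 0.05, reject H0; the data support H1.

t = -2.936; reject H0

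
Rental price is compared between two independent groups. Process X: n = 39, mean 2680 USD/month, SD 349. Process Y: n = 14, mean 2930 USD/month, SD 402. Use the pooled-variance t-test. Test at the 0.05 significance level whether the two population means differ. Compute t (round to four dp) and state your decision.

Let group 1 = process X, group 2 = process Y. H0: μ_1 = μ_2; H1: μ_1 ≠ μ_2 (two-sample pooled-variance t-test, two-sided).
s_p² = [(39−1)·349² + (14−1)·402²]/(39+14−2) = 131947
t = (2680 − 2930)/√[131947·(1/39 + 1/14)] = -2.2090
df = n₁ + n₂ − 2 = 51
Two-sided p-value ≈ 0.0317
Since p ≈ 0.0317 < α = 0.05, reject H0; the evidence is statistically significant.

t = -2.2090; reject H0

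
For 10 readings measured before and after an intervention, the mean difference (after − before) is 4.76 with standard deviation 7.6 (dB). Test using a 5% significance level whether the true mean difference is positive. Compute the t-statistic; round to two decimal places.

1.98

H0: μ_d = 0; H1: μ_d > 0 (paired t-test on the differences, right-tailed).
t = d̄/(s_d/√n) = 4.76/(7.6/√10) = 1.98
df = n − 1 = 9
p-value = P(T ≥ 1.98) ≈ 0.0395
Since p ≈ 0.0395 < α = 0.05, reject H0; the data support H1.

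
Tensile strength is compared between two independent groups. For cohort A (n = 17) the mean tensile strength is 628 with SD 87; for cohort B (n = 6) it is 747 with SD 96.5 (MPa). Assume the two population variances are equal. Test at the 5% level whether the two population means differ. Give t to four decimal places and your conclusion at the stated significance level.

Let group 1 = cohort A, group 2 = cohort B. H0: μ_1 = μ_2; H1: μ_1 ≠ μ_2 (two-sample pooled-variance t-test, two-sided).
s_p² = [(17−1)·87² + (6−1)·96.5²]/(17+6−2) = 7984.06
t = (628 − 747)/√[7984.06·(1/17 + 1/6)] = -2.8046
df = n₁ + n₂ − 2 = 21
Two-sided p-value ≈ 0.0106
Since p ≈ 0.0106 < α = 0.05, reject H0; the evidence is statistically significant.

t = -2.8046; reject H0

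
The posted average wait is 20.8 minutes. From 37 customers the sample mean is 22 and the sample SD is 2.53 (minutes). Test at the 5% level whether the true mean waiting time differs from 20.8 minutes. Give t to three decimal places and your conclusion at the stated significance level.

H0: μ = 20.8; H1: μ ≠ 20.8 (one-sample t-test, two-sided).
t = (x̄ − μ₀)/(s/√n) = (22 − 20.8)/(2.53/√37) = 2.885
df = n − 1 = 36
Two-sided p-value ≈ 0.0066
Since p ≈ 0.0066 < α = 0.05, reject H0; the evidence is statistically significant.

t = 2.885; reject H0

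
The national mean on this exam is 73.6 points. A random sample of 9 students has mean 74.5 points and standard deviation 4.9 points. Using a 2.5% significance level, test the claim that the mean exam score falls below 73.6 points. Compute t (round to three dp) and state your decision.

t = 0.551; fail to reject H0

H0: μ = 73.6; H1: μ < 73.6 (one-sample t-test, left-tailed).
t = (x̄ − μ₀)/(s/√n) = (74.5 − 73.6)/(4.9/√9) = 0.551
df = n − 1 = 8
p-value = P(T ≤ 0.551) ≈ 0.7017
Since p ≈ 0.7017 > α = 0.025, fail to reject H0; the data do not provide sufficient evidence against H0.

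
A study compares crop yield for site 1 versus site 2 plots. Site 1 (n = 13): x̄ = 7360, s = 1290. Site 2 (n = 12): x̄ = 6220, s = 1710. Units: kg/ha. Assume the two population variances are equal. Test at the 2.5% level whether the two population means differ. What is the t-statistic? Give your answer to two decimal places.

1.89

Let group 1 = site 1, group 2 = site 2. H0: μ_1 = μ_2; H1: μ_1 ≠ μ_2 (two-sample pooled-variance t-test, two-sided).
s_p² = [(13−1)·1290² + (12−1)·1710²]/(13+12−2) = 2266710
t = (7360 − 6220)/√[2266710·(1/13 + 1/12)] = 1.89
df = n₁ + n₂ − 2 = 23
Two-sided p-value ≈ 0.0712
Since p ≈ 0.0712 > α = 0.025, fail to reject H0; the evidence is not statistically significant.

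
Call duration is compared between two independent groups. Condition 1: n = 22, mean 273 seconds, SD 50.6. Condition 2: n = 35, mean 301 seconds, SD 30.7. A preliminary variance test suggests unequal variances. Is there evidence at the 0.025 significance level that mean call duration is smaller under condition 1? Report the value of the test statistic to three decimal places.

Let group 1 = condition 1, group 2 = condition 2. H0: μ_1 = μ_2; H1: μ_1 < μ_2 (Welch's two-sample t-test, left-tailed).
t = (x̄_1 − x̄_2)/√(s_1²/n_1 + s_2²/n_2) = (273 − 301)/√(50.6²/22 + 30.7²/35) = -2.339
Welch–Satterthwaite df ≈ 30.82
p-value = P(T ≤ -2.339) ≈ 0.013
Since p ≈ 0.013 < α = 0.025, reject H0; the data support H1.

-2.339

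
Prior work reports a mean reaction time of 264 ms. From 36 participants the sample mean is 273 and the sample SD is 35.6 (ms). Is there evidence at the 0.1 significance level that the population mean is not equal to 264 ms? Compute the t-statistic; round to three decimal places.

H0: μ = 264; H1: μ ≠ 264 (one-sample t-test, two-sided).
t = (x̄ − μ₀)/(s/√n) = (273 − 264)/(35.6/√36) = 1.517
df = n − 1 = 35
Two-sided p-value ≈ 0.1383
Since p ≈ 0.1383 > α = 0.1, fail to reject H0; the evidence is not statistically significant.

1.517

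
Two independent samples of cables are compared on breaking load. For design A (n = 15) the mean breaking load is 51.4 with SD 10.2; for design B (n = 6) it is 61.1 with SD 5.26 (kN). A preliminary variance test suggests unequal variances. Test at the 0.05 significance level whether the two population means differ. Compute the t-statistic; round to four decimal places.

-2.8545

Let group 1 = design A, group 2 = design B. H0: μ_1 = μ_2; H1: μ_1 ≠ μ_2 (Welch's two-sample t-test, two-sided).
t = (x̄_1 − x̄_2)/√(s_1²/n_1 + s_2²/n_2) = (51.4 − 61.1)/√(10.2²/15 + 5.26²/6) = -2.8545
Welch–Satterthwaite df ≈ 17.34
Two-sided p-value ≈ 0.011
Since p ≈ 0.011 < α = 0.05, reject H0; the data support H1.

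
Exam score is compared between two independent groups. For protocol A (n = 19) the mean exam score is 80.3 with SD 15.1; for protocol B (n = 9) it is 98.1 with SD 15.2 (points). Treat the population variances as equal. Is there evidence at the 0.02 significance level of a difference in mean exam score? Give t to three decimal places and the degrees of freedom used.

Let group 1 = protocol A, group 2 = protocol B. H0: μ_1 = μ_2; H1: μ_1 ≠ μ_2 (two-sample pooled-variance t-test, two-sided).
s_p² = [(19−1)·15.1² + (9−1)·15.2²]/(19+9−2) = 228.942
t = (80.3 − 98.1)/√[228.942·(1/19 + 1/9)] = -2.907
df = n₁ + n₂ − 2 = 26
Two-sided p-value ≈ 0.0074
Since p ≈ 0.0074 < α = 0.02, reject H0; the evidence is statistically significant.

t = -2.907, df = 26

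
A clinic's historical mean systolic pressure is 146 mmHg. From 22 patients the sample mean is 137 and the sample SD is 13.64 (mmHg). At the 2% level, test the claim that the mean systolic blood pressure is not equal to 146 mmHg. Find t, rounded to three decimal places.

H0: μ = 146; H1: μ ≠ 146 (one-sample t-test, two-sided).
t = (x̄ − μ₀)/(s/√n) = (137 − 146)/(13.64/√22) = -3.095
df = n − 1 = 21
Two-sided p-value ≈ 0.005
Since p ≈ 0.005 < α = 0.02, reject H0; the data support H1.

-3.095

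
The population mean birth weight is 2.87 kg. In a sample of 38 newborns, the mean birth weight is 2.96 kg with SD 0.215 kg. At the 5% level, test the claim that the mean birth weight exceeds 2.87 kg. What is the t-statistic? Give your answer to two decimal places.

H0: μ = 2.87; H1: μ > 2.87 (one-sample t-test, right-tailed).
t = (x̄ − μ₀)/(s/√n) = (2.96 − 2.87)/(0.215/√38) = 2.58
df = n − 1 = 37
p-value = P(T ≥ 2.58) ≈ 0.0070
Since p ≈ 0.0070 < α = 0.05, reject H0; the evidence is statistically significant.

2.58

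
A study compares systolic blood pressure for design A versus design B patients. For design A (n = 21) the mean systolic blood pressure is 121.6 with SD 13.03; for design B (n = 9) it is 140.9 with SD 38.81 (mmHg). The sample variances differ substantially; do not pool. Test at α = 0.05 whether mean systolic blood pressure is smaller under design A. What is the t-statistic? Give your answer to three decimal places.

-1.457

Let group 1 = design A, group 2 = design B. H0: μ_1 = μ_2; H1: μ_1 < μ_2 (Welch's two-sample t-test, left-tailed).
t = (x̄_1 − x̄_2)/√(s_1²/n_1 + s_2²/n_2) = (121.6 − 140.9)/√(13.03²/21 + 38.81²/9) = -1.457
Welch–Satterthwaite df ≈ 8.78
p-value = P(T ≤ -1.457) ≈ 0.090
Since p ≈ 0.090 > α = 0.05, fail to reject H0; the evidence is not statistically significant.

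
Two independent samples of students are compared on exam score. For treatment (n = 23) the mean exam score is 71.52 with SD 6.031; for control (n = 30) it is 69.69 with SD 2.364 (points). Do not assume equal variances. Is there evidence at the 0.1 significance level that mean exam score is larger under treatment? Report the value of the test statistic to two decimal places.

Let group 1 = treatment, group 2 = control. H0: μ_1 = μ_2; H1: μ_1 > μ_2 (Welch's two-sample t-test, right-tailed).
t = (x̄_1 − x̄_2)/√(s_1²/n_1 + s_2²/n_2) = (71.52 − 69.69)/√(6.031²/23 + 2.364²/30) = 1.38
Welch–Satterthwaite df ≈ 27.20
p-value = P(T ≥ 1.38) ≈ 0.0900
Since p ≈ 0.0900 < α = 0.1, reject H0; the data support H1.

1.38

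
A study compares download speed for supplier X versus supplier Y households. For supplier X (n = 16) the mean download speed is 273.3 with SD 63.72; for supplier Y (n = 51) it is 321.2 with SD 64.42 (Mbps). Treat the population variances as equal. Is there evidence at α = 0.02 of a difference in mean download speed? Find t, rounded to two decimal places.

-2.60

Let group 1 = supplier X, group 2 = supplier Y. H0: μ_1 = μ_2; H1: μ_1 ≠ μ_2 (two-sample pooled-variance t-test, two-sided).
s_p² = [(16−1)·63.72² + (51−1)·64.42²]/(16+51−2) = 4129.24
t = (273.3 − 321.2)/√[4129.24·(1/16 + 1/51)] = -2.60
df = n₁ + n₂ − 2 = 65
Two-sided p-value ≈ 0.011
Since p ≈ 0.011 < α = 0.02, reject H0; the data support H1.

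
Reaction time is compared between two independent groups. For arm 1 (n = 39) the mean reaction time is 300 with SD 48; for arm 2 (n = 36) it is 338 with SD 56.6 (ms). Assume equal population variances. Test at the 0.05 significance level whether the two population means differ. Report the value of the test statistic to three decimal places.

Let group 1 = arm 1, group 2 = arm 2. H0: μ_1 = μ_2; H1: μ_1 ≠ μ_2 (two-sample pooled-variance t-test, two-sided).
s_p² = [(39−1)·48² + (36−1)·56.6²]/(39+36−2) = 2735.3
t = (300 − 338)/√[2735.3·(1/39 + 1/36)] = -3.144
df = n₁ + n₂ − 2 = 73
Two-sided p-value ≈ 0.002
Since p ≈ 0.002 < α = 0.05, reject H0; the data support H1.

-3.144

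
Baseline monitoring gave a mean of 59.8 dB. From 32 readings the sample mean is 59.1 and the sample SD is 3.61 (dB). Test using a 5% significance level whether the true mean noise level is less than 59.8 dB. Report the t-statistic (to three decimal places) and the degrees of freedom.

t = -1.097, df = 31

H0: μ = 59.8; H1: μ < 59.8 (one-sample t-test, left-tailed).
t = (x̄ − μ₀)/(s/√n) = (59.1 − 59.8)/(3.61/√32) = -1.097
df = n − 1 = 31
p-value = P(T ≤ -1.097) ≈ 0.1406
Since p ≈ 0.1406 > α = 0.05, fail to reject H0; the evidence is not statistically significant.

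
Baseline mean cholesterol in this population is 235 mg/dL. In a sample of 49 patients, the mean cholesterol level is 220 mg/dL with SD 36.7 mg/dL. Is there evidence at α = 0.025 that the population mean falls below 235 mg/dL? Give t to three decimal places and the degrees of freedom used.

t = -2.861, df = 48

H0: μ = 235; H1: μ < 235 (one-sample t-test, left-tailed).
t = (x̄ − μ₀)/(s/√n) = (220 − 235)/(36.7/√49) = -2.861
df = n − 1 = 48
p-value = P(T ≤ -2.861) ≈ 0.0031
Since p ≈ 0.0031 < α = 0.025, reject H0; the data support H1.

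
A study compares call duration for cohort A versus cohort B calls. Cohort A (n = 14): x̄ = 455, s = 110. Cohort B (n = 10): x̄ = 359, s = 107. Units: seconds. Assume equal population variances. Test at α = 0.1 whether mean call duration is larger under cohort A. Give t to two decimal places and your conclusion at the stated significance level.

t = 2.13; reject H0

Let group 1 = cohort A, group 2 = cohort B. H0: μ_1 = μ_2; H1: μ_1 > μ_2 (two-sample pooled-variance t-test, right-tailed).
s_p² = [(14−1)·110² + (10−1)·107²]/(14+10−2) = 11833.7
t = (455 − 359)/√[11833.7·(1/14 + 1/10)] = 2.13
df = n₁ + n₂ − 2 = 22
p-value = P(T ≥ 2.13) ≈ 0.022
Since p ≈ 0.022 < α = 0.1, reject H0; the evidence is statistically significant.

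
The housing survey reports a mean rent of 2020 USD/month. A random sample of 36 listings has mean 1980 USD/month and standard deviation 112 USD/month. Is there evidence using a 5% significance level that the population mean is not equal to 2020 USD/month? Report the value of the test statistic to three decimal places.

-2.143

H0: μ = 2020; H1: μ ≠ 2020 (one-sample t-test, two-sided).
t = (x̄ − μ₀)/(s/√n) = (1980 − 2020)/(112/√36) = -2.143
df = n − 1 = 35
Two-sided p-value ≈ 0.039
Since p ≈ 0.039 < α = 0.05, reject H0; the data support H1.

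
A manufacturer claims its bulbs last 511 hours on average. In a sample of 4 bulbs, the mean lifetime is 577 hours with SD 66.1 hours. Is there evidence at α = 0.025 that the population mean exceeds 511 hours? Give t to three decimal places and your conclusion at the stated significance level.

H0: μ = 511; H1: μ > 511 (one-sample t-test, right-tailed).
t = (x̄ − μ₀)/(s/√n) = (577 − 511)/(66.1/√4) = 1.997
df = n − 1 = 3
p-value = P(T ≥ 1.997) ≈ 0.070
Since p ≈ 0.070 > α = 0.025, fail to reject H0; the data do not provide sufficient evidence against H0.

t = 1.997; fail to reject H0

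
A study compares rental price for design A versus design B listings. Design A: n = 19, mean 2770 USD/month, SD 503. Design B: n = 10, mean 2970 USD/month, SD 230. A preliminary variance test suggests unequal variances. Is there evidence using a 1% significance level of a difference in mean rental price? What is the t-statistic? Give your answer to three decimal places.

-1.466

Let group 1 = design A, group 2 = design B. H0: μ_1 = μ_2; H1: μ_1 ≠ μ_2 (Welch's two-sample t-test, two-sided).
t = (x̄_1 − x̄_2)/√(s_1²/n_1 + s_2²/n_2) = (2770 − 2970)/√(503²/19 + 230²/10) = -1.466
Welch–Satterthwaite df ≈ 26.71
Two-sided p-value ≈ 0.1543
Since p ≈ 0.1543 > α = 0.01, fail to reject H0; the evidence is not statistically significant.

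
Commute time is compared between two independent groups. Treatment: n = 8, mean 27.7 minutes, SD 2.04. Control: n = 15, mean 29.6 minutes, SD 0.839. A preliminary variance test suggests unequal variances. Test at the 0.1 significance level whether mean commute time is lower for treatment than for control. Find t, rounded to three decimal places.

Let group 1 = treatment, group 2 = control. H0: μ_1 = μ_2; H1: μ_1 < μ_2 (Welch's two-sample t-test, left-tailed).
t = (x̄_1 − x̄_2)/√(s_1²/n_1 + s_2²/n_2) = (27.7 − 29.6)/√(2.04²/8 + 0.839²/15) = -2.523
Welch–Satterthwaite df ≈ 8.29
p-value = P(T ≤ -2.523) ≈ 0.017
Since p ≈ 0.017 < α = 0.1, reject H0; the evidence is statistically significant.

-2.523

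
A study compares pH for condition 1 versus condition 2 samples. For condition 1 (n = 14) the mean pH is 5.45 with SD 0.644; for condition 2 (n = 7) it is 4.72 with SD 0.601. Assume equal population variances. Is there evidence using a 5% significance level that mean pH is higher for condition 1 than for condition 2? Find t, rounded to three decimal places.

Let group 1 = condition 1, group 2 = condition 2. H0: μ_1 = μ_2; H1: μ_1 > μ_2 (two-sample pooled-variance t-test, right-tailed).
s_p² = [(14−1)·0.644² + (7−1)·0.601²]/(14+7−2) = 0.39783
t = (5.45 − 4.72)/√[0.39783·(1/14 + 1/7)] = 2.500
df = n₁ + n₂ − 2 = 19
p-value = P(T ≥ 2.500) ≈ 0.011
Since p ≈ 0.011 < α = 0.05, reject H0; the evidence is statistically significant.

2.500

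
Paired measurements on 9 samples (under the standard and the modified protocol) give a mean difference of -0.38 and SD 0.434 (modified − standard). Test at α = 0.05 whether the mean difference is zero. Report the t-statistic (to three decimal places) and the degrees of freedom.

H0: μ_d = 0; H1: μ_d ≠ 0 (paired t-test on the differences, two-sided).
t = d̄/(s_d/√n) = -0.38/(0.434/√9) = -2.627
df = n − 1 = 8
Two-sided p-value ≈ 0.030
Since p ≈ 0.030 < α = 0.05, reject H0; the evidence is statistically significant.

t = -2.627, df = 8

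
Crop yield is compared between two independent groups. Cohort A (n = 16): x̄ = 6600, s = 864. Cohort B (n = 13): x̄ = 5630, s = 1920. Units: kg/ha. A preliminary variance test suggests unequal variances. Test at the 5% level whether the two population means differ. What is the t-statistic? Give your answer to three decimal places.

1.688

Let group 1 = cohort A, group 2 = cohort B. H0: μ_1 = μ_2; H1: μ_1 ≠ μ_2 (Welch's two-sample t-test, two-sided).
t = (x̄_1 − x̄_2)/√(s_1²/n_1 + s_2²/n_2) = (6600 − 5630)/√(864²/16 + 1920²/13) = 1.688
Welch–Satterthwaite df ≈ 15.93
Two-sided p-value ≈ 0.1109
Since p ≈ 0.1109 > α = 0.05, fail to reject H0; the evidence is not statistically significant.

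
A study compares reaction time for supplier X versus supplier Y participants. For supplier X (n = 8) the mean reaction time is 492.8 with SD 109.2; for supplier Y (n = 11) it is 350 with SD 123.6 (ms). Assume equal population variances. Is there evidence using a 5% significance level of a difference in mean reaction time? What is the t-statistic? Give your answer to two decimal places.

Let group 1 = supplier X, group 2 = supplier Y. H0: μ_1 = μ_2; H1: μ_1 ≠ μ_2 (two-sample pooled-variance t-test, two-sided).
s_p² = [(8−1)·109.2² + (11−1)·123.6²]/(8+11−2) = 13896.6
t = (492.8 − 350)/√[13896.6·(1/8 + 1/11)] = 2.61
df = n₁ + n₂ − 2 = 17
Two-sided p-value ≈ 0.018
Since p ≈ 0.018 < α = 0.05, reject H0; the data support H1.

2.61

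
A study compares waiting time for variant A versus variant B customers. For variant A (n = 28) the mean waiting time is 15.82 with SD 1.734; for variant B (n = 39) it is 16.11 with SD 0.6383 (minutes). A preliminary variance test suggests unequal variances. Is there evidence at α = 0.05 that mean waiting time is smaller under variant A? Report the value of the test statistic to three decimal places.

Let group 1 = variant A, group 2 = variant B. H0: μ_1 = μ_2; H1: μ_1 < μ_2 (Welch's two-sample t-test, left-tailed).
t = (x̄_1 − x̄_2)/√(s_1²/n_1 + s_2²/n_2) = (15.82 − 16.11)/√(1.734²/28 + 0.6383²/39) = -0.845
Welch–Satterthwaite df ≈ 32.29
p-value = P(T ≤ -0.845) ≈ 0.2022
Since p ≈ 0.2022 > α = 0.05, fail to reject H0; the data do not provide sufficient evidence against H0.

-0.845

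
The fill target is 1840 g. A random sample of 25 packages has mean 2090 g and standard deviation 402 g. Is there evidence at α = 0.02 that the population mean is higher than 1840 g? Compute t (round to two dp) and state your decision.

t = 3.11; reject H0

H0: μ = 1840; H1: μ > 1840 (one-sample t-test, right-tailed).
t = (x̄ − μ₀)/(s/√n) = (2090 − 1840)/(402/√25) = 3.11
df = n − 1 = 24
p-value = P(T ≥ 3.11) ≈ 0.002
Since p ≈ 0.002 < α = 0.02, reject H0; the evidence is statistically significant.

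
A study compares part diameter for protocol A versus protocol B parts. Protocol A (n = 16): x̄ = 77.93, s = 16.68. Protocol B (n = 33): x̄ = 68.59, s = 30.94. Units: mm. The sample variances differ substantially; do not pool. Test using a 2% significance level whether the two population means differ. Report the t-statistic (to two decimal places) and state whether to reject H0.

t = 1.37; fail to reject H0

Let group 1 = protocol A, group 2 = protocol B. H0: μ_1 = μ_2; H1: μ_1 ≠ μ_2 (Welch's two-sample t-test, two-sided).
t = (x̄_1 − x̄_2)/√(s_1²/n_1 + s_2²/n_2) = (77.93 − 68.59)/√(16.68²/16 + 30.94²/33) = 1.37
Welch–Satterthwaite df ≈ 46.34
Two-sided p-value ≈ 0.1769
Since p ≈ 0.1769 > α = 0.02, fail to reject H0; the data do not provide sufficient evidence against H0.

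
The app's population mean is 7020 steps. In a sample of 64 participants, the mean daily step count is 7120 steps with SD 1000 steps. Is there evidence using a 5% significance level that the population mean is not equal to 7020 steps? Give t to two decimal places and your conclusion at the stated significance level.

t = 0.80; fail to reject H0

H0: μ = 7020; H1: μ ≠ 7020 (one-sample t-test, two-sided).
t = (x̄ − μ₀)/(s/√n) = (7120 − 7020)/(1000/√64) = 0.80
df = n − 1 = 63
Two-sided p-value ≈ 0.4267
Since p ≈ 0.4267 > α = 0.05, fail to reject H0; the data do not provide sufficient evidence against H0.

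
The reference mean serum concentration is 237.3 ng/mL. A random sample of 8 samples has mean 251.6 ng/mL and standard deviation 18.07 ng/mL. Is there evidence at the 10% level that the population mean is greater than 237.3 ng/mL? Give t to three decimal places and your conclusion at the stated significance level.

t = 2.238; reject H0

H0: μ = 237.3; H1: μ > 237.3 (one-sample t-test, right-tailed).
t = (x̄ − μ₀)/(s/√n) = (251.6 − 237.3)/(18.07/√8) = 2.238
df = n − 1 = 7
p-value = P(T ≥ 2.238) ≈ 0.0301
Since p ≈ 0.0301 < α = 0.1, reject H0; the evidence is statistically significant.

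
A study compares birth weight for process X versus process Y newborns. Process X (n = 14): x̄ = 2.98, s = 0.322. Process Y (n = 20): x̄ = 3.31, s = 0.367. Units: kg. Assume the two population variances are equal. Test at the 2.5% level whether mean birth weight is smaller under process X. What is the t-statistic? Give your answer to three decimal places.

Let group 1 = process X, group 2 = process Y. H0: μ_1 = μ_2; H1: μ_1 < μ_2 (two-sample pooled-variance t-test, left-tailed).
s_p² = [(14−1)·0.322² + (20−1)·0.367²]/(14+20−2) = 0.122093
t = (2.98 − 3.31)/√[0.122093·(1/14 + 1/20)] = -2.710
df = n₁ + n₂ − 2 = 32
p-value = P(T ≤ -2.710) ≈ 0.0054
Since p ≈ 0.0054 < α = 0.025, reject H0; the data support H1.

-2.710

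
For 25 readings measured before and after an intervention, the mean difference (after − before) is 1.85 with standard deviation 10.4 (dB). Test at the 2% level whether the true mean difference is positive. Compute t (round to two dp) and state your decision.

t = 0.89; fail to reject H0

H0: μ_d = 0; H1: μ_d > 0 (paired t-test on the differences, right-tailed).
t = d̄/(s_d/√n) = 1.85/(10.4/√25) = 0.89
df = n − 1 = 24
p-value = P(T ≥ 0.89) ≈ 0.1913
Since p ≈ 0.1913 > α = 0.02, fail to reject H0; the evidence is not statistically significant.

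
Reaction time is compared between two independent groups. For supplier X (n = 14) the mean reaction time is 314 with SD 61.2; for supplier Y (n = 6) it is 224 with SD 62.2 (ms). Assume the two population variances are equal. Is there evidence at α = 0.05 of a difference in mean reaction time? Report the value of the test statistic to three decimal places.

Let group 1 = supplier X, group 2 = supplier Y. H0: μ_1 = μ_2; H1: μ_1 ≠ μ_2 (two-sample pooled-variance t-test, two-sided).
s_p² = [(14−1)·61.2² + (6−1)·62.2²]/(14+6−2) = 3779.72
t = (314 − 224)/√[3779.72·(1/14 + 1/6)] = 3.000
df = n₁ + n₂ − 2 = 18
Two-sided p-value ≈ 0.008
Since p ≈ 0.008 < α = 0.05, reject H0; the data support H1.

3.000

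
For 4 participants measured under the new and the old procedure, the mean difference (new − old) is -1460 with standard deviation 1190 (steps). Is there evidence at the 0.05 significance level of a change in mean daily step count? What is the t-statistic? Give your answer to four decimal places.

-2.4538

H0: μ_d = 0; H1: μ_d ≠ 0 (paired t-test on the differences, two-sided).
t = d̄/(s_d/√n) = -1460/(1190/√4) = -2.4538
df = n − 1 = 3
Two-sided p-value ≈ 0.091
Since p ≈ 0.091 > α = 0.05, fail to reject H0; the evidence is not statistically significant.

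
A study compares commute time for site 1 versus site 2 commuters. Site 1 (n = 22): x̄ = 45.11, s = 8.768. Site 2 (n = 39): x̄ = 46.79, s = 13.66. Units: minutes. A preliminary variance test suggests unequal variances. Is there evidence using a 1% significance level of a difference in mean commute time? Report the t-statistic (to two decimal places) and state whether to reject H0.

Let group 1 = site 1, group 2 = site 2. H0: μ_1 = μ_2; H1: μ_1 ≠ μ_2 (Welch's two-sample t-test, two-sided).
t = (x̄_1 − x̄_2)/√(s_1²/n_1 + s_2²/n_2) = (45.11 − 46.79)/√(8.768²/22 + 13.66²/39) = -0.58
Welch–Satterthwaite df ≈ 57.89
Two-sided p-value ≈ 0.562
Since p ≈ 0.562 > α = 0.01, fail to reject H0; the evidence is not statistically significant.

t = -0.58; fail to reject H0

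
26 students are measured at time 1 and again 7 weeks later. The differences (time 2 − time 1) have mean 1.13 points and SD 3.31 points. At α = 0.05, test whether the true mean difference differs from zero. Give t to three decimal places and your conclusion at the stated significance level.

t = 1.741; fail to reject H0

H0: μ_d = 0; H1: μ_d ≠ 0 (paired t-test on the differences, two-sided).
t = d̄/(s_d/√n) = 1.13/(3.31/√26) = 1.741
df = n − 1 = 25
Two-sided p-value ≈ 0.0940
Since p ≈ 0.0940 > α = 0.05, fail to reject H0; the data do not provide sufficient evidence against H0.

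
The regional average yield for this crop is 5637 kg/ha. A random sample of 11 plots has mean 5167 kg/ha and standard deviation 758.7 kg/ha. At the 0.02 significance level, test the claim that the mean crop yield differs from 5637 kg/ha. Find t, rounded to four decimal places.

-2.0546

H0: μ = 5637; H1: μ ≠ 5637 (one-sample t-test, two-sided).
t = (x̄ − μ₀)/(s/√n) = (5167 − 5637)/(758.7/√11) = -2.0546
df = n − 1 = 10
Two-sided p-value ≈ 0.067
Since p ≈ 0.067 > α = 0.02, fail to reject H0; the evidence is not statistically significant.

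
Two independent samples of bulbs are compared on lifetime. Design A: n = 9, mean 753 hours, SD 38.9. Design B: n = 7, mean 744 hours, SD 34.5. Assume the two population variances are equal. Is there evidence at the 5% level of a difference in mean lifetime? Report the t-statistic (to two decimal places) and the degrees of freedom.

t = 0.48, df = 14

Let group 1 = design A, group 2 = design B. H0: μ_1 = μ_2; H1: μ_1 ≠ μ_2 (two-sample pooled-variance t-test, two-sided).
s_p² = [(9−1)·38.9² + (7−1)·34.5²]/(9+7−2) = 1374.8
t = (753 − 744)/√[1374.8·(1/9 + 1/7)] = 0.48
df = n₁ + n₂ − 2 = 14
Two-sided p-value ≈ 0.637
Since p ≈ 0.637 > α = 0.05, fail to reject H0; the evidence is not statistically significant.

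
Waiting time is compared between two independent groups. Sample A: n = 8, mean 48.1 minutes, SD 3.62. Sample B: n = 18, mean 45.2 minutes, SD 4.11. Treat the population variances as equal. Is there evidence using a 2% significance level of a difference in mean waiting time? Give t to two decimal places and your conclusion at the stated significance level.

Let group 1 = sample A, group 2 = sample B. H0: μ_1 = μ_2; H1: μ_1 ≠ μ_2 (two-sample pooled-variance t-test, two-sided).
s_p² = [(8−1)·3.62² + (18−1)·4.11²]/(8+18−2) = 15.7874
t = (48.1 − 45.2)/√[15.7874·(1/8 + 1/18)] = 1.72
df = n₁ + n₂ − 2 = 24
Two-sided p-value ≈ 0.0987
Since p ≈ 0.0987 > α = 0.02, fail to reject H0; the data do not provide sufficient evidence against H0.

t = 1.72; fail to reject H0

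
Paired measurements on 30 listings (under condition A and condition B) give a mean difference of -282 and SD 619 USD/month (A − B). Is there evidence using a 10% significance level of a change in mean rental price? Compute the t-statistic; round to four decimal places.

H0: μ_d = 0; H1: μ_d ≠ 0 (paired t-test on the differences, two-sided).
t = d̄/(s_d/√n) = -282/(619/√30) = -2.4953
df = n − 1 = 29
Two-sided p-value ≈ 0.019
Since p ≈ 0.019 < α = 0.1, reject H0; the data support H1.

-2.4953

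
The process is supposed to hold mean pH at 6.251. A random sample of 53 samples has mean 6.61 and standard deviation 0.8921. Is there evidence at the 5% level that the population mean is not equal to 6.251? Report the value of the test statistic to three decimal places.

H0: μ = 6.251; H1: μ ≠ 6.251 (one-sample t-test, two-sided).
t = (x̄ − μ₀)/(s/√n) = (6.61 − 6.251)/(0.8921/√53) = 2.930
df = n − 1 = 52
Two-sided p-value ≈ 0.0050
Since p ≈ 0.0050 < α = 0.05, reject H0; the data support H1.

2.930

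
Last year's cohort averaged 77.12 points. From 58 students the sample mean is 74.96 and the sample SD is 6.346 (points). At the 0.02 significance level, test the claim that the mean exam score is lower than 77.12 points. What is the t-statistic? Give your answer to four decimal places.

H0: μ = 77.12; H1: μ < 77.12 (one-sample t-test, left-tailed).
t = (x̄ − μ₀)/(s/√n) = (74.96 − 77.12)/(6.346/√58) = -2.5922
df = n − 1 = 57
p-value = P(T ≤ -2.5922) ≈ 0.0060
Since p ≈ 0.0060 < α = 0.02, reject H0; the evidence is statistically significant.

-2.5922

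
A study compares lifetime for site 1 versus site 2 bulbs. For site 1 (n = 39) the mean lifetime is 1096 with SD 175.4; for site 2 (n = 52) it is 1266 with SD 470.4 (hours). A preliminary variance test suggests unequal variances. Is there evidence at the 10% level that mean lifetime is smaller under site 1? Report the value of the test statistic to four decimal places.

Let group 1 = site 1, group 2 = site 2. H0: μ_1 = μ_2; H1: μ_1 < μ_2 (Welch's two-sample t-test, left-tailed).
t = (x̄_1 − x̄_2)/√(s_1²/n_1 + s_2²/n_2) = (1096 − 1266)/√(175.4²/39 + 470.4²/52) = -2.3936
Welch–Satterthwaite df ≈ 68.50
p-value = P(T ≤ -2.3936) ≈ 0.010
Since p ≈ 0.010 < α = 0.1, reject H0; the data support H1.

-2.3936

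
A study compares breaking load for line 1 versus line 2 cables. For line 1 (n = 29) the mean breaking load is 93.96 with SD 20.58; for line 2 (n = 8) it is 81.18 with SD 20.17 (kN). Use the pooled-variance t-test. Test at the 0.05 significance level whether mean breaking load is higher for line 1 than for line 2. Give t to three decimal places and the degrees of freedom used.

Let group 1 = line 1, group 2 = line 2. H0: μ_1 = μ_2; H1: μ_1 > μ_2 (two-sample pooled-variance t-test, right-tailed).
s_p² = [(29−1)·20.58² + (8−1)·20.17²]/(29+8−2) = 420.195
t = (93.96 − 81.18)/√[420.195·(1/29 + 1/8)] = 1.561
df = n₁ + n₂ − 2 = 35
p-value = P(T ≥ 1.561) ≈ 0.064
Since p ≈ 0.064 > α = 0.05, fail to reject H0; the data do not provide sufficient evidence against H0.

t = 1.561, df = 35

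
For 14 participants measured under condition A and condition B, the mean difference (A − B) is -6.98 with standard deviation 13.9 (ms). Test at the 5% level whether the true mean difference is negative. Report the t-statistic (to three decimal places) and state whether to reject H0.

t = -1.879; reject H0

H0: μ_d = 0; H1: μ_d < 0 (paired t-test on the differences, left-tailed).
t = d̄/(s_d/√n) = -6.98/(13.9/√14) = -1.879
df = n − 1 = 13
p-value = P(T ≤ -1.879) ≈ 0.0414
Since p ≈ 0.0414 < α = 0.05, reject H0; the data support H1.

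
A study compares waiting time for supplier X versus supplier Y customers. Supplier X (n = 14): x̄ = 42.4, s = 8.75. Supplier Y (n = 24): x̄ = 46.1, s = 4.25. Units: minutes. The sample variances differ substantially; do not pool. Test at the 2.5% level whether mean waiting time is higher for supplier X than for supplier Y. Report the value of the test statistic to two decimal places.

Let group 1 = supplier X, group 2 = supplier Y. H0: μ_1 = μ_2; H1: μ_1 > μ_2 (Welch's two-sample t-test, right-tailed).
t = (x̄_1 − x̄_2)/√(s_1²/n_1 + s_2²/n_2) = (42.4 − 46.1)/√(8.75²/14 + 4.25²/24) = -1.48
Welch–Satterthwaite df ≈ 16.65
p-value = P(T ≥ -1.48) ≈ 0.9217
Since p ≈ 0.9217 > α = 0.025, fail to reject H0; the evidence is not statistically significant.

-1.48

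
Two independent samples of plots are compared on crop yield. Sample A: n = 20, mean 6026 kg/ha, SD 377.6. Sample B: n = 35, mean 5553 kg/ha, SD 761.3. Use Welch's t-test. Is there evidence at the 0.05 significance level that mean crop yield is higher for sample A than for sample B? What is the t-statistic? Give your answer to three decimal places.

3.073

Let group 1 = sample A, group 2 = sample B. H0: μ_1 = μ_2; H1: μ_1 > μ_2 (Welch's two-sample t-test, right-tailed).
t = (x̄_1 − x̄_2)/√(s_1²/n_1 + s_2²/n_2) = (6026 − 5553)/√(377.6²/20 + 761.3²/35) = 3.073
Welch–Satterthwaite df ≈ 52.25
p-value = P(T ≥ 3.073) ≈ 0.0017
Since p ≈ 0.0017 < α = 0.05, reject H0; the data support H1.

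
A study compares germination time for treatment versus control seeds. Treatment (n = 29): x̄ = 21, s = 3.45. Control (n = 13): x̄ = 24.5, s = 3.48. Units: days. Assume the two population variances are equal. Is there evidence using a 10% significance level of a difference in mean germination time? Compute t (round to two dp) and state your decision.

t = -3.03; reject H0

Let group 1 = treatment, group 2 = control. H0: μ_1 = μ_2; H1: μ_1 ≠ μ_2 (two-sample pooled-variance t-test, two-sided).
s_p² = [(29−1)·3.45² + (13−1)·3.48²]/(29+13−2) = 11.9649
t = (21 − 24.5)/√[11.9649·(1/29 + 1/13)] = -3.03
df = n₁ + n₂ − 2 = 40
Two-sided p-value ≈ 0.0043
Since p ≈ 0.0043 < α = 0.1, reject H0; the data support H1.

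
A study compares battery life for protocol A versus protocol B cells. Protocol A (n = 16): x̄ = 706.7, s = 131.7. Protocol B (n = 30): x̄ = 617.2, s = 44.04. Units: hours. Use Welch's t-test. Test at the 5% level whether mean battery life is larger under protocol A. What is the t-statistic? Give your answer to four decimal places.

Let group 1 = protocol A, group 2 = protocol B. H0: μ_1 = μ_2; H1: μ_1 > μ_2 (Welch's two-sample t-test, right-tailed).
t = (x̄_1 − x̄_2)/√(s_1²/n_1 + s_2²/n_2) = (706.7 − 617.2)/√(131.7²/16 + 44.04²/30) = 2.6407
Welch–Satterthwaite df ≈ 16.81
p-value = P(T ≥ 2.6407) ≈ 0.009
Since p ≈ 0.009 < α = 0.05, reject H0; the evidence is statistically significant.

2.6407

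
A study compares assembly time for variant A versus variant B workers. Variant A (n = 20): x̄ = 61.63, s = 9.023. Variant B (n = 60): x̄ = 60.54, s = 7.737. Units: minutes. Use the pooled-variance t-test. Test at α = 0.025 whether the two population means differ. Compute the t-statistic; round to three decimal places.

Let group 1 = variant A, group 2 = variant B. H0: μ_1 = μ_2; H1: μ_1 ≠ μ_2 (two-sample pooled-variance t-test, two-sided).
s_p² = [(20−1)·9.023² + (60−1)·7.737²]/(20+60−2) = 65.1113
t = (61.63 − 60.54)/√[65.1113·(1/20 + 1/60)] = 0.523
df = n₁ + n₂ − 2 = 78
Two-sided p-value ≈ 0.602
Since p ≈ 0.602 > α = 0.025, fail to reject H0; the evidence is not statistically significant.

0.523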